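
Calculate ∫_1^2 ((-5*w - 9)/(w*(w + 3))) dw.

Factor the denominator: w**2 + 3*w = (w + 3)w.
Partial fractions: (-5*w - 9)/(w*(w + 3)) = -2/(w + 3) - 3/w.
An antiderivative is F(w) = -3*log(w) - 2*log(w + 3).
Then F(2) - F(1) = (-2*log(5) - 3*log(2)) - (-log(16)) = log(2/25).

log(2/25)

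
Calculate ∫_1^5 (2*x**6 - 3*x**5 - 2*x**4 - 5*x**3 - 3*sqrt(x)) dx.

By the power rule, an antiderivative is F(x) = 2*x**7/7 - x**6/2 - 2*x**5/5 - 5*x**4/4 - 2*x**(3/2).
Then F(5) - F(1) = (349375/28 - 10*sqrt(5)) - (-541/140) = 436854/35 - 10*sqrt(5).

436854/35 - 10*sqrt(5)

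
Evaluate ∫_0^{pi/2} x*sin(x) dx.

1

Integrate by parts once (u = x, dv = sin(x) dx).
An antiderivative is F(x) = -x*cos(x) + sin(x).
Then F(pi/2) - F(0) = (1) - (0) = 1.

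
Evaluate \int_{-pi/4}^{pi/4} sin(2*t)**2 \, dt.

Use the identity sin^2(2*t) = (1 - cos(4*t))/2.
An antiderivative is F(t) = t/2 - sin(4*t)/8.
Then F(pi/4) - F(-pi/4) = (pi/8) - (-pi/8) = pi/4.

pi/4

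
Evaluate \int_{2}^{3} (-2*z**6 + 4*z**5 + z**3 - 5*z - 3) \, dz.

-12113/84

By the power rule, an antiderivative is F(z) = -2*z**7/7 + 2*z**6/3 + z**4/4 - 5*z**2/2 - 3*z.
Then F(3) - F(2) = (-4203/28) - (-124/21) = -12113/84.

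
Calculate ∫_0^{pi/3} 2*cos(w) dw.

An antiderivative is F(w) = 2*sin(w).
Then F(pi/3) - F(0) = (sqrt(3)) - (0) = sqrt(3).

sqrt(3)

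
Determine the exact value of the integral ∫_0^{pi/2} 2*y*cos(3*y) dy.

-pi/3 - 2/9

Integrate by parts once (u = y, dv = 2*cos(3*y) dy).
An antiderivative is F(y) = 2*y*sin(3*y)/3 + 2*cos(3*y)/9.
Then F(pi/2) - F(0) = (-pi/3) - (2/9) = -pi/3 - 2/9.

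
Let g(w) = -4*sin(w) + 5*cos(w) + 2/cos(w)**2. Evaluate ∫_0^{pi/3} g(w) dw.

-2 + 9*sqrt(3)/2

An antiderivative is F(w) = 5*sin(w) + 4*cos(w) + 2*tan(w).
Then F(pi/3) - F(0) = (2 + 9*sqrt(3)/2) - (4) = -2 + 9*sqrt(3)/2.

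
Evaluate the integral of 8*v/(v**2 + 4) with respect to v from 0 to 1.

Let u = v**2 + 4, so du = 2*v dv. When v = 0, u = 4; when v = 1, u = 5.
The integral becomes 4·∫ 1/u du from 4 to 5, with antiderivative 4*log(u).
Back in v: F(v) = 4*log(v**2 + 4).
Then F(1) - F(0) = (4*log(5)) - (8*log(2)) = -8*log(2) + 4*log(5).

-8*log(2) + 4*log(5)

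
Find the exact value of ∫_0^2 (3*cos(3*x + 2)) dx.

-sin(2) + sin(8)

Let u = 3*x + 2, so du = 3 dx. When x = 0, u = 2; when x = 2, u = 8.
The integral becomes ∫ cos(u) du from 2 to 8, with antiderivative sin(u).
Back in x: F(x) = sin(3*x + 2).
Then F(2) - F(0) = (sin(8)) - (sin(2)) = -sin(2) + sin(8).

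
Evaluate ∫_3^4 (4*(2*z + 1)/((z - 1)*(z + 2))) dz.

Factor the denominator: z**2 + z - 2 = (z + 2)(z - 1).
Partial fractions: 4*(2*z + 1)/((z - 1)*(z + 2)) = 4/(z + 2) + 4/(z - 1).
An antiderivative is F(z) = 4*log(z - 1) + 4*log(z + 2).
Then F(4) - F(3) = (4*log(2) + 8*log(3)) - (4*log(2) + 4*log(5)) = -4*log(5) + 8*log(3).

-4*log(5) + 8*log(3)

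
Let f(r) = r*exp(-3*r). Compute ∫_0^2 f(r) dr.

(-7 + exp(6))*exp(-6)/9

Integrate by parts once (u = r, dv = exp(-3*r) dr).
An antiderivative is F(r) = (-3*r - 1)*exp(-3*r)/9.
Then F(2) - F(0) = (-7*exp(-6)/9) - (-1/9) = (-7 + exp(6))*exp(-6)/9.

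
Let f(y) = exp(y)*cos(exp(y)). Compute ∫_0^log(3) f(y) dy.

Let u = exp(y), so du = exp(y) dy. When y = 0, u = 1; when y = log(3), u = 3.
The integral becomes ∫ cos(u) du from 1 to 3, with antiderivative sin(u).
Back in y: F(y) = sin(exp(y)).
Then F(log(3)) - F(0) = (sin(3)) - (sin(1)) = -sin(1) + sin(3).

-sin(1) + sin(3)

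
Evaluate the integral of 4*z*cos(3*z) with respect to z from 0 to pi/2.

-2*pi/3 - 4/9

Integrate by parts once (u = z, dv = 4*cos(3*z) dz).
An antiderivative is F(z) = 4*z*sin(3*z)/3 + 4*cos(3*z)/9.
Then F(pi/2) - F(0) = (-2*pi/3) - (4/9) = -2*pi/3 - 4/9.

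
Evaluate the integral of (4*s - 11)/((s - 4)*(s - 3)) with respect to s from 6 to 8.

log(96/5)

Factor the denominator: s**2 - 7*s + 12 = (s - 3)(s - 4).
Partial fractions: (4*s - 11)/((s - 4)*(s - 3)) = -1/(s - 3) + 5/(s - 4).
An antiderivative is F(s) = 5*log(s - 4) - log(s - 3).
Then F(8) - F(6) = (-log(5) + 10*log(2)) - (log(32/3)) = log(96/5).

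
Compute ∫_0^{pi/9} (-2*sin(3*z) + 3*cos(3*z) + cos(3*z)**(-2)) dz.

An antiderivative is F(z) = sin(3*z) + 2*cos(3*z)/3 + tan(3*z)/3.
Then F(pi/9) - F(0) = (1/3 + 5*sqrt(3)/6) - (2/3) = -1/3 + 5*sqrt(3)/6.

-1/3 + 5*sqrt(3)/6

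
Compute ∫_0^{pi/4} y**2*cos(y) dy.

Integrate by parts twice (u = y^2, dv = cos(y) dy).
An antiderivative is F(y) = y**2*sin(y) + 2*y*cos(y) - 2*sin(y).
Then F(pi/4) - F(0) = (sqrt(2)*(-32 + pi**2 + 8*pi)/32) - (0) = sqrt(2)*(-32 + pi**2 + 8*pi)/32.

sqrt(2)*(-32 + pi**2 + 8*pi)/32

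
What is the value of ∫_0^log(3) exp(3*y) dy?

Let u = exp(y), so du = exp(y) dy. When y = 0, u = 1; when y = log(3), u = 3.
The integral becomes ∫ u**2 du from 1 to 3, with antiderivative u**3/3.
Back in y: F(y) = exp(3*y)/3.
Then F(log(3)) - F(0) = (9) - (1/3) = 26/3.

26/3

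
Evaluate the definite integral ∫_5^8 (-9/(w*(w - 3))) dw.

Factor the denominator: w**2 - 3*w = w(w - 3).
Partial fractions: -9/(w*(w - 3)) = 3/w - 3/(w - 3).
An antiderivative is F(w) = 3*log(w) - 3*log(w - 3).
Then F(8) - F(5) = (-3*log(5) + 9*log(2)) - (-3*log(2) + 3*log(5)) = -6*log(5) + 12*log(2).

-6*log(5) + 12*log(2)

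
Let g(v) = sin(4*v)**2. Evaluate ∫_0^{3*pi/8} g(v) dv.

Use the identity sin^2(4*v) = (1 - cos(8*v))/2.
An antiderivative is F(v) = v/2 - sin(8*v)/16.
Then F(3*pi/8) - F(0) = (3*pi/16) - (0) = 3*pi/16.

3*pi/16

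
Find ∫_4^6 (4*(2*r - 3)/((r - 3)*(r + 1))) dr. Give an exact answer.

Factor the denominator: r**2 - 2*r - 3 = (r + 1)(r - 3).
Partial fractions: 4*(2*r - 3)/((r - 3)*(r + 1)) = 5/(r + 1) + 3/(r - 3).
An antiderivative is F(r) = 3*log(r - 3) + 5*log(r + 1).
Then F(6) - F(4) = (3*log(3) + 5*log(7)) - (5*log(5)) = -5*log(5) + 3*log(3) + 5*log(7).

-5*log(5) + 3*log(3) + 5*log(7)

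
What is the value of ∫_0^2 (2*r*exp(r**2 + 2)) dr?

Let u = r**2 + 2, so du = 2*r dr. When r = 0, u = 2; when r = 2, u = 6.
The integral becomes ∫ exp(u) du from 2 to 6, with antiderivative exp(u).
Back in r: F(r) = exp(r**2 + 2).
Then F(2) - F(0) = (exp(6)) - (exp(2)) = -exp(2) + exp(6).

-exp(2) + exp(6)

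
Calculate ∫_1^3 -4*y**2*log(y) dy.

Integrate by parts once (u = ln y, dv = -4*y**2 dy).
An antiderivative is F(y) = -4*y**3*(3*log(y) - 1)/9.
Then F(3) - F(1) = (12 - 36*log(3)) - (4/9) = 104/9 - 36*log(3).

104/9 - 36*log(3)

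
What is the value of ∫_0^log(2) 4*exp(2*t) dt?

6

An antiderivative is F(t) = 2*exp(2*t).
Then F(log(2)) - F(0) = (8) - (2) = 6.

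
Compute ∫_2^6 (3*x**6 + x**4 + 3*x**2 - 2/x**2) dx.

By the power rule, an antiderivative is F(x) = 3*x**7/7 + x**5/5 + x**3 + 2/x.
Then F(6) - F(2) = (12783131/105) - (2459/35) = 12775754/105.

12775754/105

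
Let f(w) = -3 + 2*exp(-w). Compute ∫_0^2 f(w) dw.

-4 - 2*exp(-2)

An antiderivative is F(w) = -3*w - 2*exp(-w).
Then F(2) - F(0) = (-6 - 2*exp(-2)) - (-2) = -4 - 2*exp(-2).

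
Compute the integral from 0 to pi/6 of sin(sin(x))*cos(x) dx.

1 - cos(1/2)

Let u = sin(x), so du = cos(x) dx. When x = 0, u = 0; when x = pi/6, u = 1/2.
The integral becomes ∫ sin(u) du from 0 to 1/2, with antiderivative -cos(u).
Back in x: F(x) = -cos(sin(x)).
Then F(pi/6) - F(0) = (-cos(1/2)) - (-1) = 1 - cos(1/2).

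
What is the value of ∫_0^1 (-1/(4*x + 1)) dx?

An antiderivative is F(x) = -log(4*x + 1)/4.
Then F(1) - F(0) = (-log(5)/4) - (0) = -log(5)/4.

-log(5)/4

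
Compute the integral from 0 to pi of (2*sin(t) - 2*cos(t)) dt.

An antiderivative is F(t) = -2*sin(t) - 2*cos(t).
Then F(pi) - F(0) = (2) - (-2) = 4.

4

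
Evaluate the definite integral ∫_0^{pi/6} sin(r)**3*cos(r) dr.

Let u = sin(r), so du = cos(r) dr. When r = 0, u = 0; when r = pi/6, u = 1/2.
The integral becomes ∫ u**3 du from 0 to 1/2, with antiderivative u**4/4.
Back in r: F(r) = sin(r)**4/4.
Then F(pi/6) - F(0) = (1/64) - (0) = 1/64.

1/64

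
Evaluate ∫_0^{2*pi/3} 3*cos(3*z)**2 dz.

Use the identity cos^2(3*z) = (1 + cos(6*z))/2.
An antiderivative is F(z) = 3*z/2 + sin(6*z)/4.
Then F(2*pi/3) - F(0) = (pi) - (0) = pi.

pi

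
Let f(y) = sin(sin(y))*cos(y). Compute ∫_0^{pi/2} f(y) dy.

Let u = sin(y), so du = cos(y) dy. When y = 0, u = 0; when y = pi/2, u = 1.
The integral becomes ∫ sin(u) du from 0 to 1, with antiderivative -cos(u).
Back in y: F(y) = -cos(sin(y)).
Then F(pi/2) - F(0) = (-cos(1)) - (-1) = 1 - cos(1).

1 - cos(1)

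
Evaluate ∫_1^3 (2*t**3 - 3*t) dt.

By the power rule, an antiderivative is F(t) = t**4/2 - 3*t**2/2.
Then F(3) - F(1) = (27) - (-1) = 28.

28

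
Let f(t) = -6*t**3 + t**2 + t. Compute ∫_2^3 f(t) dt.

By the power rule, an antiderivative is F(t) = -3*t**4/2 + t**3/3 + t**2/2.
Then F(3) - F(2) = (-108) - (-58/3) = -266/3.

-266/3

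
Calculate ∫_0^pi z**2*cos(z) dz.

-2*pi

Integrate by parts twice (u = z^2, dv = cos(z) dz).
An antiderivative is F(z) = z**2*sin(z) + 2*z*cos(z) - 2*sin(z).
Then F(pi) - F(0) = (-2*pi) - (0) = -2*pi.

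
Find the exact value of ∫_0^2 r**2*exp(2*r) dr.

-1/4 + 5*exp(4)/4

Integrate by parts twice (u = r^2, dv = exp(2*r) dr).
An antiderivative is F(r) = (2*r**2 - 2*r + 1)*exp(2*r)/4.
Then F(2) - F(0) = (5*exp(4)/4) - (1/4) = -1/4 + 5*exp(4)/4.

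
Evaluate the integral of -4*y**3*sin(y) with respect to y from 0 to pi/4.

sqrt(2)*(-96*pi - 12*pi**2 + pi**3 + 384)/32

Integrate by parts 3 times (u = y^3, dv = -4*sin(y) dy).
An antiderivative is F(y) = 4*y**3*cos(y) - 12*y**2*sin(y) - 24*y*cos(y) + 24*sin(y).
Then F(pi/4) - F(0) = (sqrt(2)*(-96*pi - 12*pi**2 + pi**3 + 384)/32) - (0) = sqrt(2)*(-96*pi - 12*pi**2 + pi**3 + 384)/32.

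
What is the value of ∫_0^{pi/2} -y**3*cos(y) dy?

-6 - pi**3/8 + 3*pi

Integrate by parts 3 times (u = y^3, dv = -cos(y) dy).
An antiderivative is F(y) = -y**3*sin(y) - 3*y**2*cos(y) + 6*y*sin(y) + 6*cos(y).
Then F(pi/2) - F(0) = (pi*(24 - pi**2)/8) - (6) = -6 - pi**3/8 + 3*pi.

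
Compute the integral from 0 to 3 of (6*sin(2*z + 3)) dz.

Let u = 2*z + 3, so du = 2 dz. When z = 0, u = 3; when z = 3, u = 9.
The integral becomes 3·∫ sin(u) du from 3 to 9, with antiderivative -3*cos(u).
Back in z: F(z) = -3*cos(2*z + 3).
Then F(3) - F(0) = (-3*cos(9)) - (-3*cos(3)) = 3*cos(3) - 3*cos(9).

3*cos(3) - 3*cos(9)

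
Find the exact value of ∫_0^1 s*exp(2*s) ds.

1/4 + exp(2)/4

Integrate by parts once (u = s, dv = exp(2*s) ds).
An antiderivative is F(s) = (2*s - 1)*exp(2*s)/4.
Then F(1) - F(0) = (exp(2)/4) - (-1/4) = 1/4 + exp(2)/4.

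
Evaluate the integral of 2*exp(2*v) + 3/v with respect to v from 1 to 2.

An antiderivative is F(v) = exp(2*v) + 3*log(v).
Then F(2) - F(1) = (log(8) + exp(4)) - (exp(2)) = -exp(2) + log(8) + exp(4).

-exp(2) + log(8) + exp(4)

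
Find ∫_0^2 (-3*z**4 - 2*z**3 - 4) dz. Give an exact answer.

-176/5

By the power rule, an antiderivative is F(z) = -3*z**5/5 - z**4/2 - 4*z.
Then F(2) - F(0) = (-176/5) - (0) = -176/5.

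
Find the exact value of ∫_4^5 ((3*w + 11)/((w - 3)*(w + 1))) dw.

-2*log(3) + 3*log(2) + 2*log(5)

Factor the denominator: w**2 - 2*w - 3 = (w + 1)(w - 3).
Partial fractions: (3*w + 11)/((w - 3)*(w + 1)) = -2/(w + 1) + 5/(w - 3).
An antiderivative is F(w) = 5*log(w - 3) - 2*log(w + 1).
Then F(5) - F(4) = (log(8/9)) - (-log(25)) = -2*log(3) + 3*log(2) + 2*log(5).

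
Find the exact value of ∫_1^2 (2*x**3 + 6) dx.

27/2

By the power rule, an antiderivative is F(x) = x**4/2 + 6*x.
Then F(2) - F(1) = (20) - (13/2) = 27/2.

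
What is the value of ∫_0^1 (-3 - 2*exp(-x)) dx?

An antiderivative is F(x) = -3*x + 2*exp(-x).
Then F(1) - F(0) = (-3 + 2*exp(-1)) - (2) = -5 + 2*exp(-1).

-5 + 2*exp(-1)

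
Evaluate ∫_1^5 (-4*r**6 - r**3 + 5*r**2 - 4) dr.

By the power rule, an antiderivative is F(r) = -4*r**7/7 - r**4/4 + 5*r**3/3 - 4*r.
Then F(5) - F(1) = (-3747305/84) - (-265/84) = -936760/21.

-936760/21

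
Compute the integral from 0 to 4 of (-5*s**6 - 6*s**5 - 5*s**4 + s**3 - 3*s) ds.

By the power rule, an antiderivative is F(s) = -5*s**7/7 - s**6 - s**5 + s**4/4 - 3*s**2/2.
Then F(4) - F(0) = (-117480/7) - (0) = -117480/7.

-117480/7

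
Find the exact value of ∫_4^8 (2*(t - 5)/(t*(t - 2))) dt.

Factor the denominator: t**2 - 2*t = t(t - 2).
Partial fractions: 2*(t - 5)/(t*(t - 2)) = 5/t - 3/(t - 2).
An antiderivative is F(t) = 5*log(t) - 3*log(t - 2).
Then F(8) - F(4) = (-3*log(3) + 12*log(2)) - (7*log(2)) = log(32/27).

log(32/27)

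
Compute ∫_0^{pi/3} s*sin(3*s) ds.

pi/9

Integrate by parts once (u = s, dv = sin(3*s) ds).
An antiderivative is F(s) = -s*cos(3*s)/3 + sin(3*s)/9.
Then F(pi/3) - F(0) = (pi/9) - (0) = pi/9.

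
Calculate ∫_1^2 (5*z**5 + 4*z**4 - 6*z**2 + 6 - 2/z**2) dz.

683/10

By the power rule, an antiderivative is F(z) = 5*z**6/6 + 4*z**5/5 - 2*z**3 + 6*z + 2/z.
Then F(2) - F(1) = (1139/15) - (229/30) = 683/10.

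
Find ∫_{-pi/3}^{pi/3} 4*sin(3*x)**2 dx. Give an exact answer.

Use the identity sin^2(3*x) = (1 - cos(6*x))/2.
An antiderivative is F(x) = 2*x - sin(6*x)/3.
Then F(pi/3) - F(-pi/3) = (2*pi/3) - (-2*pi/3) = 4*pi/3.

4*pi/3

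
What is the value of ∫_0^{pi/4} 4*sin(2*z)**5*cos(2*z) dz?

Let u = sin(2*z), so du = 2*cos(2*z) dz. When z = 0, u = 0; when z = pi/4, u = 1.
The integral becomes 2·∫ u**5 du from 0 to 1, with antiderivative u**6/3.
Back in z: F(z) = sin(2*z)**6/3.
Then F(pi/4) - F(0) = (1/3) - (0) = 1/3.

1/3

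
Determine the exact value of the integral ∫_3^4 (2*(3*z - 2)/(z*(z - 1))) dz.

Factor the denominator: z**2 - z = z(z - 1).
Partial fractions: 2*(3*z - 2)/(z*(z - 1)) = 4/z + 2/(z - 1).
An antiderivative is F(z) = 4*log(z) + 2*log(z - 1).
Then F(4) - F(3) = (2*log(3) + 8*log(2)) - (2*log(2) + 4*log(3)) = log(64/9).

log(64/9)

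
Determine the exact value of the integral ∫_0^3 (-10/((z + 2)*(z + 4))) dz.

Factor the denominator: z**2 + 6*z + 8 = (z + 4)(z + 2).
Partial fractions: -10/((z + 2)*(z + 4)) = 5/(z + 4) - 5/(z + 2).
An antiderivative is F(z) = -5*log(z + 2) + 5*log(z + 4).
Then F(3) - F(0) = (-5*log(5) + 5*log(7)) - (log(32)) = -5*log(5) - 5*log(2) + 5*log(7).

-5*log(5) - 5*log(2) + 5*log(7)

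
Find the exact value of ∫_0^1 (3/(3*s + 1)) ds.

Let u = 3*s + 1, so du = 3 ds. When s = 0, u = 1; when s = 1, u = 4.
The integral becomes ∫ 1/u du from 1 to 4, with antiderivative log(u).
Back in s: F(s) = log(3*s + 1).
Then F(1) - F(0) = (log(4)) - (0) = log(4).

log(4)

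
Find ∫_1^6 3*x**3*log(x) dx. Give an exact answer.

Integrate by parts once (u = ln x, dv = 3*x**3 dx).
An antiderivative is F(x) = 3*x**4*(4*log(x) - 1)/16.
Then F(6) - F(1) = (-243 + 972*log(2) + 972*log(3)) - (-3/16) = -3885/16 + 972*log(2) + 972*log(3).

-3885/16 + 972*log(2) + 972*log(3)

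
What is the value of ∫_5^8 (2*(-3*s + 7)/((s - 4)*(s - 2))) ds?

Factor the denominator: s**2 - 6*s + 8 = (s - 2)(s - 4).
Partial fractions: 2*(-3*s + 7)/((s - 4)*(s - 2)) = -1/(s - 2) - 5/(s - 4).
An antiderivative is F(s) = -5*log(s - 4) - log(s - 2).
Then F(8) - F(5) = (-11*log(2) - log(3)) - (-log(3)) = -11*log(2).

-11*log(2)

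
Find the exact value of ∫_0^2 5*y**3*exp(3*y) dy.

Integrate by parts 3 times (u = y^3, dv = 5*exp(3*y) dy).
An antiderivative is F(y) = (45*y**3 - 45*y**2 + 30*y - 10)*exp(3*y)/27.
Then F(2) - F(0) = (230*exp(6)/27) - (-10/27) = 10/27 + 230*exp(6)/27.

10/27 + 230*exp(6)/27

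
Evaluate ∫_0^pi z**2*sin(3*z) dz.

Integrate by parts twice (u = z^2, dv = sin(3*z) dz).
An antiderivative is F(z) = -z**2*cos(3*z)/3 + 2*z*sin(3*z)/9 + 2*cos(3*z)/27.
Then F(pi) - F(0) = (-2/27 + pi**2/3) - (2/27) = -4/27 + pi**2/3.

-4/27 + pi**2/3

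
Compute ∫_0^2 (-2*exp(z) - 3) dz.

-2*exp(2) - 4

An antiderivative is F(z) = -3*z - 2*exp(z).
Then F(2) - F(0) = (-2*exp(2) - 6) - (-2) = -2*exp(2) - 4.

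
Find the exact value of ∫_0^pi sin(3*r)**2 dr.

pi/2

Use the identity sin^2(3*r) = (1 - cos(6*r))/2.
An antiderivative is F(r) = r/2 - sin(6*r)/12.
Then F(pi) - F(0) = (pi/2) - (0) = pi/2.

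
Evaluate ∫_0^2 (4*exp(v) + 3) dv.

An antiderivative is F(v) = 3*v + 4*exp(v).
Then F(2) - F(0) = (6 + 4*exp(2)) - (4) = 2 + 4*exp(2).

2 + 4*exp(2)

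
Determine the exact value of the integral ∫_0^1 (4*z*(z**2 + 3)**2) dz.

74/3

Let u = z**2 + 3, so du = 2*z dz. When z = 0, u = 3; when z = 1, u = 4.
The integral becomes 2·∫ u**2 du from 3 to 4, with antiderivative 2*u**3/3.
Back in z: F(z) = 2*(z**2 + 3)**3/3.
Then F(1) - F(0) = (128/3) - (18) = 74/3.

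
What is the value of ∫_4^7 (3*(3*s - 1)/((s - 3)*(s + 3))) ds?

-5*log(7) + 5*log(5) + 13*log(2)

Factor the denominator: s**2 - 9 = (s + 3)(s - 3).
Partial fractions: 3*(3*s - 1)/((s - 3)*(s + 3)) = 5/(s + 3) + 4/(s - 3).
An antiderivative is F(s) = 4*log(s - 3) + 5*log(s + 3).
Then F(7) - F(4) = (5*log(5) + 13*log(2)) - (5*log(7)) = -5*log(7) + 5*log(5) + 13*log(2).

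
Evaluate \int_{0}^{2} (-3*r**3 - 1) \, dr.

-14

By the power rule, an antiderivative is F(r) = -3*r**4/4 - r.
Then F(2) - F(0) = (-14) - (0) = -14.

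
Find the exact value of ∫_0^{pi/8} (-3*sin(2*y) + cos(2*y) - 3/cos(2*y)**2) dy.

-3 + sqrt(2)

An antiderivative is F(y) = sin(2*y)/2 + 3*cos(2*y)/2 - 3*tan(2*y)/2.
Then F(pi/8) - F(0) = (-3/2 + sqrt(2)) - (3/2) = -3 + sqrt(2).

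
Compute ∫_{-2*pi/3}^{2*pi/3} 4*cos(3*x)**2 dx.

Use the identity cos^2(3*x) = (1 + cos(6*x))/2.
An antiderivative is F(x) = 2*x + sin(6*x)/3.
Then F(2*pi/3) - F(-2*pi/3) = (4*pi/3) - (-4*pi/3) = 8*pi/3.

8*pi/3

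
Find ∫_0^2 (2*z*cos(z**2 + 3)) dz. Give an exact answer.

Let u = z**2 + 3, so du = 2*z dz. When z = 0, u = 3; when z = 2, u = 7.
The integral becomes ∫ cos(u) du from 3 to 7, with antiderivative sin(u).
Back in z: F(z) = sin(z**2 + 3).
Then F(2) - F(0) = (sin(7)) - (sin(3)) = -sin(3) + sin(7).

-sin(3) + sin(7)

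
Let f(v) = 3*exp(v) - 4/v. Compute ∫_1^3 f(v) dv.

-3*exp(1) - log(81) + 3*exp(3)

An antiderivative is F(v) = 3*exp(v) - 4*log(v).
Then F(3) - F(1) = (-log(81) + 3*exp(3)) - (3*exp(1)) = -3*exp(1) - log(81) + 3*exp(3).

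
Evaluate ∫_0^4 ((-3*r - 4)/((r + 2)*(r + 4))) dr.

Factor the denominator: r**2 + 6*r + 8 = (r + 4)(r + 2).
Partial fractions: (-3*r - 4)/((r + 2)*(r + 4)) = -4/(r + 4) + 1/(r + 2).
An antiderivative is F(r) = log(r + 2) - 4*log(r + 4).
Then F(4) - F(0) = (-11*log(2) + log(3)) - (-7*log(2)) = log(3/16).

log(3/16)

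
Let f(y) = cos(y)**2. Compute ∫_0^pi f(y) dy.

Use the identity cos^2(y) = (1 + cos(2*y))/2.
An antiderivative is F(y) = y/2 + sin(2*y)/4.
Then F(pi) - F(0) = (pi/2) - (0) = pi/2.

pi/2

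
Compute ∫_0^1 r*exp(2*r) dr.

1/4 + exp(2)/4

Integrate by parts once (u = r, dv = exp(2*r) dr).
An antiderivative is F(r) = (2*r - 1)*exp(2*r)/4.
Then F(1) - F(0) = (exp(2)/4) - (-1/4) = 1/4 + exp(2)/4.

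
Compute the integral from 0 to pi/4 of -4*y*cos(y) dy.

-2*sqrt(2) - sqrt(2)*pi/2 + 4

Integrate by parts once (u = y, dv = -4*cos(y) dy).
An antiderivative is F(y) = -4*y*sin(y) - 4*cos(y).
Then F(pi/4) - F(0) = (sqrt(2)*(-4 - pi)/2) - (-4) = -2*sqrt(2) - sqrt(2)*pi/2 + 4.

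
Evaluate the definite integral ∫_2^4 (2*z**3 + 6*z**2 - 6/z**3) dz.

By the power rule, an antiderivative is F(z) = z**4/2 + 2*z**3 + 3/z**2.
Then F(4) - F(2) = (4099/16) - (99/4) = 3703/16.

3703/16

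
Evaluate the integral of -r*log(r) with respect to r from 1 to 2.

3/4 - log(4)

Integrate by parts once (u = ln r, dv = -r dr).
An antiderivative is F(r) = -r**2*(2*log(r) - 1)/4.
Then F(2) - F(1) = (1 - log(4)) - (1/4) = 3/4 - log(4).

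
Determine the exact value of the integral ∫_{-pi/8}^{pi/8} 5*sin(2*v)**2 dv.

-5/4 + 5*pi/8

Use the identity sin^2(2*v) = (1 - cos(4*v))/2.
An antiderivative is F(v) = 5*v/2 - 5*sin(4*v)/8.
Then F(pi/8) - F(-pi/8) = (-5/8 + 5*pi/16) - (5/8 - 5*pi/16) = -5/4 + 5*pi/8.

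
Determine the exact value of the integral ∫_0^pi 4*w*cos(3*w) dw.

Integrate by parts once (u = w, dv = 4*cos(3*w) dw).
An antiderivative is F(w) = 4*w*sin(3*w)/3 + 4*cos(3*w)/9.
Then F(pi) - F(0) = (-4/9) - (4/9) = -8/9.

-8/9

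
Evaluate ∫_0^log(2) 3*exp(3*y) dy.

7

Let u = exp(y), so du = exp(y) dy. When y = 0, u = 1; when y = log(2), u = 2.
The integral becomes 3·∫ u**2 du from 1 to 2, with antiderivative u**3.
Back in y: F(y) = exp(3*y).
Then F(log(2)) - F(0) = (8) - (1) = 7.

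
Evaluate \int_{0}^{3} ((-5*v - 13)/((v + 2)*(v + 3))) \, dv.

-3*log(5) + log(2)

Factor the denominator: v**2 + 5*v + 6 = (v + 3)(v + 2).
Partial fractions: (-5*v - 13)/((v + 2)*(v + 3)) = -2/(v + 3) - 3/(v + 2).
An antiderivative is F(v) = -3*log(v + 2) - 2*log(v + 3).
Then F(3) - F(0) = (-3*log(5) - 2*log(3) - 2*log(2)) - (-log(72)) = -3*log(5) + log(2).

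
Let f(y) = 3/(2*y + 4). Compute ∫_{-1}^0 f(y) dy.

3*log(2)/2

An antiderivative is F(y) = 3*log(2*y + 4)/2.
Then F(0) - F(-1) = (log(8)) - (3*log(2)/2) = 3*log(2)/2.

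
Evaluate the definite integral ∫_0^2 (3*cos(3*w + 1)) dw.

Let u = 3*w + 1, so du = 3 dw. When w = 0, u = 1; when w = 2, u = 7.
The integral becomes ∫ cos(u) du from 1 to 7, with antiderivative sin(u).
Back in w: F(w) = sin(3*w + 1).
Then F(2) - F(0) = (sin(7)) - (sin(1)) = -sin(1) + sin(7).

-sin(1) + sin(7)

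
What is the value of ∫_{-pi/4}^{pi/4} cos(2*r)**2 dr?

pi/4

Use the identity cos^2(2*r) = (1 + cos(4*r))/2.
An antiderivative is F(r) = r/2 + sin(4*r)/8.
Then F(pi/4) - F(-pi/4) = (pi/8) - (-pi/8) = pi/4.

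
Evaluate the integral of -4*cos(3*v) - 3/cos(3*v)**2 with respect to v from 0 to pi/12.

An antiderivative is F(v) = -4*sin(3*v)/3 - tan(3*v).
Then F(pi/12) - F(0) = (-1 - 2*sqrt(2)/3) - (0) = -1 - 2*sqrt(2)/3.

-1 - 2*sqrt(2)/3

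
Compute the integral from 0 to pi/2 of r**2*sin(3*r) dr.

Integrate by parts twice (u = r^2, dv = sin(3*r) dr).
An antiderivative is F(r) = -r**2*cos(3*r)/3 + 2*r*sin(3*r)/9 + 2*cos(3*r)/27.
Then F(pi/2) - F(0) = (-pi/9) - (2/27) = -pi/9 - 2/27.

-pi/9 - 2/27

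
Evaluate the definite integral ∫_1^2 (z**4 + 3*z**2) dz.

66/5

By the power rule, an antiderivative is F(z) = z**5/5 + z**3.
Then F(2) - F(1) = (72/5) - (6/5) = 66/5.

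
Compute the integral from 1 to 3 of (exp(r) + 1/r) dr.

An antiderivative is F(r) = exp(r) + log(r).
Then F(3) - F(1) = (log(3) + exp(3)) - (exp(1)) = -exp(1) + log(3) + exp(3).

-exp(1) + log(3) + exp(3)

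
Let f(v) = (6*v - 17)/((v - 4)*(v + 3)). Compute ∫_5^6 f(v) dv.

-14*log(2) + 10*log(3)

Factor the denominator: v**2 - v - 12 = (v + 3)(v - 4).
Partial fractions: (6*v - 17)/((v - 4)*(v + 3)) = 5/(v + 3) + 1/(v - 4).
An antiderivative is F(v) = log(v - 4) + 5*log(v + 3).
Then F(6) - F(5) = (log(2) + 10*log(3)) - (15*log(2)) = -14*log(2) + 10*log(3).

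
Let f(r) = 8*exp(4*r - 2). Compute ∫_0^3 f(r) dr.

-(2 - 2*exp(12))*exp(-2)

Let u = 4*r - 2, so du = 4 dr. When r = 0, u = -2; when r = 3, u = 10.
The integral becomes 2·∫ exp(u) du from -2 to 10, with antiderivative 2*exp(u).
Back in r: F(r) = 2*exp(4*r - 2).
Then F(3) - F(0) = (2*exp(10)) - (2*exp(-2)) = -(2 - 2*exp(12))*exp(-2).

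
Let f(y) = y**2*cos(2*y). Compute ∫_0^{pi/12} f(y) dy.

-1/8 + pi**2/576 + sqrt(3)*pi/48

Integrate by parts twice (u = y^2, dv = cos(2*y) dy).
An antiderivative is F(y) = y**2*sin(2*y)/2 + y*cos(2*y)/2 - sin(2*y)/4.
Then F(pi/12) - F(0) = (-1/8 + pi**2/576 + sqrt(3)*pi/48) - (0) = -1/8 + pi**2/576 + sqrt(3)*pi/48.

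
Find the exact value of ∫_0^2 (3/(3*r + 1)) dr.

Let u = 3*r + 1, so du = 3 dr. When r = 0, u = 1; when r = 2, u = 7.
The integral becomes ∫ 1/u du from 1 to 7, with antiderivative log(u).
Back in r: F(r) = log(3*r + 1).
Then F(2) - F(0) = (log(7)) - (0) = log(7).

log(7)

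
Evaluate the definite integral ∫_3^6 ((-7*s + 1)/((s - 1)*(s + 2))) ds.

-13*log(2) + 3*log(5)

Factor the denominator: s**2 + s - 2 = (s + 2)(s - 1).
Partial fractions: (-7*s + 1)/((s - 1)*(s + 2)) = -5/(s + 2) - 2/(s - 1).
An antiderivative is F(s) = -2*log(s - 1) - 5*log(s + 2).
Then F(6) - F(3) = (-15*log(2) - 2*log(5)) - (-5*log(5) - 2*log(2)) = -13*log(2) + 3*log(5).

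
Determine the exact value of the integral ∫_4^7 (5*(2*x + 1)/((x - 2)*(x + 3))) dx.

Factor the denominator: x**2 + x - 6 = (x + 3)(x - 2).
Partial fractions: 5*(2*x + 1)/((x - 2)*(x + 3)) = 5/(x + 3) + 5/(x - 2).
An antiderivative is F(x) = 5*log(x - 2) + 5*log(x + 3).
Then F(7) - F(4) = (5*log(2) + 10*log(5)) - (5*log(2) + 5*log(7)) = -5*log(7) + 10*log(5).

-5*log(7) + 10*log(5)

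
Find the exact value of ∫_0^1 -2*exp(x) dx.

An antiderivative is F(x) = -2*exp(x).
Then F(1) - F(0) = (-2*E) - (-2) = 2 - 2*E.

2 - 2*E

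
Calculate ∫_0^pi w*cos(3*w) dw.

Integrate by parts once (u = w, dv = cos(3*w) dw).
An antiderivative is F(w) = w*sin(3*w)/3 + cos(3*w)/9.
Then F(pi) - F(0) = (-1/9) - (1/9) = -2/9.

-2/9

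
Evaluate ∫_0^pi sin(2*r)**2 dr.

pi/2

Use the identity sin^2(2*r) = (1 - cos(4*r))/2.
An antiderivative is F(r) = r/2 - sin(4*r)/8.
Then F(pi) - F(0) = (pi/2) - (0) = pi/2.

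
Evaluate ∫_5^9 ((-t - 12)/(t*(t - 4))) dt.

-7*log(5) + 6*log(3)

Factor the denominator: t**2 - 4*t = t(t - 4).
Partial fractions: (-t - 12)/(t*(t - 4)) = 3/t - 4/(t - 4).
An antiderivative is F(t) = 3*log(t) - 4*log(t - 4).
Then F(9) - F(5) = (-4*log(5) + 6*log(3)) - (3*log(5)) = -7*log(5) + 6*log(3).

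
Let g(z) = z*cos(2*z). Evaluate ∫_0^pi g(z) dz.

Integrate by parts once (u = z, dv = cos(2*z) dz).
An antiderivative is F(z) = z*sin(2*z)/2 + cos(2*z)/4.
Then F(pi) - F(0) = (1/4) - (1/4) = 0.

0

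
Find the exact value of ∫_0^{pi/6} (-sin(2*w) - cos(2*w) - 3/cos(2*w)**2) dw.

An antiderivative is F(w) = -sin(2*w)/2 + cos(2*w)/2 - 3*tan(2*w)/2.
Then F(pi/6) - F(0) = (1/4 - 7*sqrt(3)/4) - (1/2) = -7*sqrt(3)/4 - 1/4.

-7*sqrt(3)/4 - 1/4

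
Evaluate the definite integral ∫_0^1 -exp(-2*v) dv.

(1 - exp(2))*exp(-2)/2

An antiderivative is F(v) = exp(-2*v)/2.
Then F(1) - F(0) = (exp(-2)/2) - (1/2) = (1 - exp(2))*exp(-2)/2.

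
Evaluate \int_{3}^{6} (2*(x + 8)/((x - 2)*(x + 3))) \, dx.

-2*log(3) + 10*log(2)

Factor the denominator: x**2 + x - 6 = (x + 3)(x - 2).
Partial fractions: 2*(x + 8)/((x - 2)*(x + 3)) = -2/(x + 3) + 4/(x - 2).
An antiderivative is F(x) = 4*log(x - 2) - 2*log(x + 3).
Then F(6) - F(3) = (-4*log(3) + 8*log(2)) - (-log(36)) = -2*log(3) + 10*log(2).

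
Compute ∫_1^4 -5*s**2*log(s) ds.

35 - 640*log(2)/3

Integrate by parts once (u = ln s, dv = -5*s**2 ds).
An antiderivative is F(s) = -5*s**3*(3*log(s) - 1)/9.
Then F(4) - F(1) = (320/9 - 640*log(2)/3) - (5/9) = 35 - 640*log(2)/3.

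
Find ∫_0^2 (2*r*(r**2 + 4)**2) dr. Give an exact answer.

Let u = r**2 + 4, so du = 2*r dr. When r = 0, u = 4; when r = 2, u = 8.
The integral becomes ∫ u**2 du from 4 to 8, with antiderivative u**3/3.
Back in r: F(r) = (r**2 + 4)**3/3.
Then F(2) - F(0) = (512/3) - (64/3) = 448/3.

448/3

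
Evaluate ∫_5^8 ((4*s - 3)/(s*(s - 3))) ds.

log(25)

Factor the denominator: s**2 - 3*s = s(s - 3).
Partial fractions: (4*s - 3)/(s*(s - 3)) = 1/s + 3/(s - 3).
An antiderivative is F(s) = log(s) + 3*log(s - 3).
Then F(8) - F(5) = (3*log(2) + 3*log(5)) - (log(40)) = log(25).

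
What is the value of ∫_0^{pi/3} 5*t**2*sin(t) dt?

-5 - 5*pi**2/18 + 5*sqrt(3)*pi/3

Integrate by parts twice (u = t^2, dv = 5*sin(t) dt).
An antiderivative is F(t) = -5*t**2*cos(t) + 10*t*sin(t) + 10*cos(t).
Then F(pi/3) - F(0) = (-5*pi**2/18 + 5 + 5*sqrt(3)*pi/3) - (10) = -5 - 5*pi**2/18 + 5*sqrt(3)*pi/3.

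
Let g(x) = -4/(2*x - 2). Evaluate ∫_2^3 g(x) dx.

An antiderivative is F(x) = -2*log(2*x - 2).
Then F(3) - F(2) = (-log(16)) - (-log(4)) = -log(4).

-log(4)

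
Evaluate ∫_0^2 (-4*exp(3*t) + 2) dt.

16/3 - 4*exp(6)/3

An antiderivative is F(t) = -4*exp(3*t)/3 + 2*t.
Then F(2) - F(0) = (4 - 4*exp(6)/3) - (-4/3) = 16/3 - 4*exp(6)/3.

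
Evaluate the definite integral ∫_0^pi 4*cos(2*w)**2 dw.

Use the identity cos^2(2*w) = (1 + cos(4*w))/2.
An antiderivative is F(w) = 2*w + sin(4*w)/2.
Then F(pi) - F(0) = (2*pi) - (0) = 2*pi.

2*pi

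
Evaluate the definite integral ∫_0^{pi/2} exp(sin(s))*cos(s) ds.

-1 + E

Let u = sin(s), so du = cos(s) ds. When s = 0, u = 0; when s = pi/2, u = 1.
The integral becomes ∫ exp(u) du from 0 to 1, with antiderivative exp(u).
Back in s: F(s) = exp(sin(s)).
Then F(pi/2) - F(0) = (E) - (1) = -1 + E.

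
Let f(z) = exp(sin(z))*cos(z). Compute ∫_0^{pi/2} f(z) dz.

Let u = sin(z), so du = cos(z) dz. When z = 0, u = 0; when z = pi/2, u = 1.
The integral becomes ∫ exp(u) du from 0 to 1, with antiderivative exp(u).
Back in z: F(z) = exp(sin(z)).
Then F(pi/2) - F(0) = (E) - (1) = -1 + E.

-1 + E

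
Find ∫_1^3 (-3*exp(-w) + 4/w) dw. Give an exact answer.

-3*exp(-1) + 3*exp(-3) + 4*log(3)

An antiderivative is F(w) = 4*log(w) + 3*exp(-w).
Then F(3) - F(1) = (3*exp(-3) + 4*log(3)) - (3*exp(-1)) = -3*exp(-1) + 3*exp(-3) + 4*log(3).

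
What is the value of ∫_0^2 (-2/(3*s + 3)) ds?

An antiderivative is F(s) = -2*log(3*s + 3)/3.
Then F(2) - F(0) = (-4*log(3)/3) - (-2*log(3)/3) = -2*log(3)/3.

-2*log(3)/3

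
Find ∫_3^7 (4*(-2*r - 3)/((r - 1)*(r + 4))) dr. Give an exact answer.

-4*log(11) - 4*log(3) + 4*log(7)

Factor the denominator: r**2 + 3*r - 4 = (r + 4)(r - 1).
Partial fractions: 4*(-2*r - 3)/((r - 1)*(r + 4)) = -4/(r + 4) - 4/(r - 1).
An antiderivative is F(r) = -4*log(r - 1) - 4*log(r + 4).
Then F(7) - F(3) = (-4*log(11) - 4*log(3) - 4*log(2)) - (-4*log(7) - 4*log(2)) = -4*log(11) - 4*log(3) + 4*log(7).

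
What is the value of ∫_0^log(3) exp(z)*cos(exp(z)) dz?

-sin(1) + sin(3)

Let u = exp(z), so du = exp(z) dz. When z = 0, u = 1; when z = log(3), u = 3.
The integral becomes ∫ cos(u) du from 1 to 3, with antiderivative sin(u).
Back in z: F(z) = sin(exp(z)).
Then F(log(3)) - F(0) = (sin(3)) - (sin(1)) = -sin(1) + sin(3).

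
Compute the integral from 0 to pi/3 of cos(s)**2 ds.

sqrt(3)/8 + pi/6

Use the identity cos^2(s) = (1 + cos(2*s))/2.
An antiderivative is F(s) = s/2 + sin(2*s)/4.
Then F(pi/3) - F(0) = (sqrt(3)/8 + pi/6) - (0) = sqrt(3)/8 + pi/6.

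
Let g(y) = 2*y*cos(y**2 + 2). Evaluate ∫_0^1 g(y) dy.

Let u = y**2 + 2, so du = 2*y dy. When y = 0, u = 2; when y = 1, u = 3.
The integral becomes ∫ cos(u) du from 2 to 3, with antiderivative sin(u).
Back in y: F(y) = sin(y**2 + 2).
Then F(1) - F(0) = (sin(3)) - (sin(2)) = -sin(2) + sin(3).

-sin(2) + sin(3)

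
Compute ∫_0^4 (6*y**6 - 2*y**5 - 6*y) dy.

By the power rule, an antiderivative is F(y) = 6*y**7/7 - y**6/3 - 3*y**2.
Then F(4) - F(0) = (265232/21) - (0) = 265232/21.

265232/21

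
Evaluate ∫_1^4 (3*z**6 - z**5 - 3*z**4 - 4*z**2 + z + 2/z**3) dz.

By the power rule, an antiderivative is F(z) = 3*z**7/7 - z**6/6 - 3*z**5/5 - 4*z**3/3 + z**2/2 - 1/z**2.
Then F(4) - F(1) = (3162461/560) - (-76/35) = 3163677/560.

3163677/560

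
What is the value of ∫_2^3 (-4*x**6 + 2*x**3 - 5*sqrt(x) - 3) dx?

-16059/14 - 10*sqrt(3) + 20*sqrt(2)/3

By the power rule, an antiderivative is F(x) = -4*x**7/7 + x**4/2 - 10*x**(3/2)/3 - 3*x.
Then F(3) - F(2) = (-17055/14 - 10*sqrt(3)) - (-498/7 - 20*sqrt(2)/3) = -16059/14 - 10*sqrt(3) + 20*sqrt(2)/3.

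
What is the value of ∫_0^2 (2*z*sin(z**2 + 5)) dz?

Let u = z**2 + 5, so du = 2*z dz. When z = 0, u = 5; when z = 2, u = 9.
The integral becomes ∫ sin(u) du from 5 to 9, with antiderivative -cos(u).
Back in z: F(z) = -cos(z**2 + 5).
Then F(2) - F(0) = (-cos(9)) - (-cos(5)) = cos(5) - cos(9).

cos(5) - cos(9)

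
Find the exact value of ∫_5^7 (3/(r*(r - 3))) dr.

log(10/7)

Factor the denominator: r**2 - 3*r = r(r - 3).
Partial fractions: 3/(r*(r - 3)) = -1/r + 1/(r - 3).
An antiderivative is F(r) = -log(r) + log(r - 3).
Then F(7) - F(5) = (log(4/7)) - (log(2/5)) = log(10/7).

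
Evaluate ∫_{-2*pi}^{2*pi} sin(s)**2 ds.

Use the identity sin^2(s) = (1 - cos(2*s))/2.
An antiderivative is F(s) = s/2 - sin(2*s)/4.
Then F(2*pi) - F(-2*pi) = (pi) - (-pi) = 2*pi.

2*pi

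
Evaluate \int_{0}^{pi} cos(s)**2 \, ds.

Use the identity cos^2(s) = (1 + cos(2*s))/2.
An antiderivative is F(s) = s/2 + sin(2*s)/4.
Then F(pi) - F(0) = (pi/2) - (0) = pi/2.

pi/2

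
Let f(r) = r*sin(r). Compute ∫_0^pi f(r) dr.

pi

Integrate by parts once (u = r, dv = sin(r) dr).
An antiderivative is F(r) = -r*cos(r) + sin(r).
Then F(pi) - F(0) = (pi) - (0) = pi.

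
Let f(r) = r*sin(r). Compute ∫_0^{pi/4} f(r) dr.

Integrate by parts once (u = r, dv = sin(r) dr).
An antiderivative is F(r) = -r*cos(r) + sin(r).
Then F(pi/4) - F(0) = (sqrt(2)*(4 - pi)/8) - (0) = sqrt(2)*(4 - pi)/8.

sqrt(2)*(4 - pi)/8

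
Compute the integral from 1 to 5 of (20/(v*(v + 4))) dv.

-10*log(3) + 10*log(5)

Factor the denominator: v**2 + 4*v = (v + 4)v.
Partial fractions: 20/(v*(v + 4)) = -5/(v + 4) + 5/v.
An antiderivative is F(v) = 5*log(v) - 5*log(v + 4).
Then F(5) - F(1) = (-10*log(3) + 5*log(5)) - (-5*log(5)) = -10*log(3) + 10*log(5).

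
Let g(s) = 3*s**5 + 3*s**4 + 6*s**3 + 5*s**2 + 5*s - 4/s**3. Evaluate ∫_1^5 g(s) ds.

By the power rule, an antiderivative is F(s) = s**6/2 + 3*s**5/5 + 3*s**4/2 + 5*s**3/3 + 5*s**2/2 + 2/s**2.
Then F(5) - F(1) = (1634387/150) - (263/30) = 816536/75.

816536/75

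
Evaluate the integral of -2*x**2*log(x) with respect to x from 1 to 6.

Integrate by parts once (u = ln x, dv = -2*x**2 dx).
An antiderivative is F(x) = -2*x**3*(3*log(x) - 1)/9.
Then F(6) - F(1) = (-144*log(3) - 144*log(2) + 48) - (2/9) = -144*log(3) - 144*log(2) + 430/9.

-144*log(3) - 144*log(2) + 430/9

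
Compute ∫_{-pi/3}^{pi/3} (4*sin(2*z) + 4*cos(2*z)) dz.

2*sqrt(3)

An antiderivative is F(z) = 2*sin(2*z) - 2*cos(2*z).
Then F(pi/3) - F(-pi/3) = (1 + sqrt(3)) - (1 - sqrt(3)) = 2*sqrt(3).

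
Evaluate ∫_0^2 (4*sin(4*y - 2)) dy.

-cos(6) + cos(2)

Let u = 4*y - 2, so du = 4 dy. When y = 0, u = -2; when y = 2, u = 6.
The integral becomes ∫ sin(u) du from -2 to 6, with antiderivative -cos(u).
Back in y: F(y) = -cos(4*y - 2).
Then F(2) - F(0) = (-cos(6)) - (-cos(2)) = -cos(6) + cos(2).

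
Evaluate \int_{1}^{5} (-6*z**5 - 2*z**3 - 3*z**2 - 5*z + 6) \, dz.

-16096

By the power rule, an antiderivative is F(z) = -z**6 - z**4/2 - z**3 - 5*z**2/2 + 6*z.
Then F(5) - F(1) = (-16095) - (1) = -16096.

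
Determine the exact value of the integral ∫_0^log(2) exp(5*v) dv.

Let u = exp(v), so du = exp(v) dv. When v = 0, u = 1; when v = log(2), u = 2.
The integral becomes ∫ u**4 du from 1 to 2, with antiderivative u**5/5.
Back in v: F(v) = exp(5*v)/5.
Then F(log(2)) - F(0) = (32/5) - (1/5) = 31/5.

31/5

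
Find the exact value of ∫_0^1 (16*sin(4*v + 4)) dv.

Let u = 4*v + 4, so du = 4 dv. When v = 0, u = 4; when v = 1, u = 8.
The integral becomes 4·∫ sin(u) du from 4 to 8, with antiderivative -4*cos(u).
Back in v: F(v) = -4*cos(4*v + 4).
Then F(1) - F(0) = (-4*cos(8)) - (-4*cos(4)) = 4*cos(4) - 4*cos(8).

4*cos(4) - 4*cos(8)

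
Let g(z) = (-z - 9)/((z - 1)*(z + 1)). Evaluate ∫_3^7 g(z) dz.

Factor the denominator: z**2 - 1 = (z + 1)(z - 1).
Partial fractions: (-z - 9)/((z - 1)*(z + 1)) = 4/(z + 1) - 5/(z - 1).
An antiderivative is F(z) = -5*log(z - 1) + 4*log(z + 1).
Then F(7) - F(3) = (-5*log(3) + 7*log(2)) - (log(8)) = -5*log(3) + 4*log(2).

-5*log(3) + 4*log(2)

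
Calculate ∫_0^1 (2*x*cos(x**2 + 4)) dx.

sin(5) - sin(4)

Let u = x**2 + 4, so du = 2*x dx. When x = 0, u = 4; when x = 1, u = 5.
The integral becomes ∫ cos(u) du from 4 to 5, with antiderivative sin(u).
Back in x: F(x) = sin(x**2 + 4).
Then F(1) - F(0) = (sin(5)) - (sin(4)) = sin(5) - sin(4).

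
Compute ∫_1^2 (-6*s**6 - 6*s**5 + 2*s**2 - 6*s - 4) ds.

-3784/21

By the power rule, an antiderivative is F(s) = -6*s**7/7 - s**6 + 2*s**3/3 - 3*s**2 - 4*s.
Then F(2) - F(1) = (-3956/21) - (-172/21) = -3784/21.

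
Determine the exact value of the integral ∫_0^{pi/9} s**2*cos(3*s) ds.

-sqrt(3)/27 + sqrt(3)*pi**2/486 + pi/81

Integrate by parts twice (u = s^2, dv = cos(3*s) ds).
An antiderivative is F(s) = s**2*sin(3*s)/3 + 2*s*cos(3*s)/9 - 2*sin(3*s)/27.
Then F(pi/9) - F(0) = (-sqrt(3)/27 + sqrt(3)*pi**2/486 + pi/81) - (0) = -sqrt(3)/27 + sqrt(3)*pi**2/486 + pi/81.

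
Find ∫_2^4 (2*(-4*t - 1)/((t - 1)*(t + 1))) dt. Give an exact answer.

-3*log(5) - 2*log(3)

Factor the denominator: t**2 - 1 = (t + 1)(t - 1).
Partial fractions: 2*(-4*t - 1)/((t - 1)*(t + 1)) = -3/(t + 1) - 5/(t - 1).
An antiderivative is F(t) = -5*log(t - 1) - 3*log(t + 1).
Then F(4) - F(2) = (-5*log(3) - 3*log(5)) - (-log(27)) = -3*log(5) - 2*log(3).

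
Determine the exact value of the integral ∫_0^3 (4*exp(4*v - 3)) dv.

-(1 - exp(12))*exp(-3)

Let u = 4*v - 3, so du = 4 dv. When v = 0, u = -3; when v = 3, u = 9.
The integral becomes ∫ exp(u) du from -3 to 9, with antiderivative exp(u).
Back in v: F(v) = exp(4*v - 3).
Then F(3) - F(0) = (exp(9)) - (exp(-3)) = -(1 - exp(12))*exp(-3).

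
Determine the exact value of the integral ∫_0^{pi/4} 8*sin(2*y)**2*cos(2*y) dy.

Let u = sin(2*y), so du = 2*cos(2*y) dy. When y = 0, u = 0; when y = pi/4, u = 1.
The integral becomes 4·∫ u**2 du from 0 to 1, with antiderivative 4*u**3/3.
Back in y: F(y) = 4*sin(2*y)**3/3.
Then F(pi/4) - F(0) = (4/3) - (0) = 4/3.

4/3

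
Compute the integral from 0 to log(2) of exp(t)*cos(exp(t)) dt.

-sin(1) + sin(2)

Let u = exp(t), so du = exp(t) dt. When t = 0, u = 1; when t = log(2), u = 2.
The integral becomes ∫ cos(u) du from 1 to 2, with antiderivative sin(u).
Back in t: F(t) = sin(exp(t)).
Then F(log(2)) - F(0) = (sin(2)) - (sin(1)) = -sin(1) + sin(2).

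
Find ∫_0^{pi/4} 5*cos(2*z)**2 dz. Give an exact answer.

Use the identity cos^2(2*z) = (1 + cos(4*z))/2.
An antiderivative is F(z) = 5*z/2 + 5*sin(4*z)/8.
Then F(pi/4) - F(0) = (5*pi/8) - (0) = 5*pi/8.

5*pi/8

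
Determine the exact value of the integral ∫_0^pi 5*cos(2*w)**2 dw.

Use the identity cos^2(2*w) = (1 + cos(4*w))/2.
An antiderivative is F(w) = 5*w/2 + 5*sin(4*w)/8.
Then F(pi) - F(0) = (5*pi/2) - (0) = 5*pi/2.

5*pi/2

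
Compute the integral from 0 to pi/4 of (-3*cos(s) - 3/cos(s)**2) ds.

An antiderivative is F(s) = -3*sin(s) - 3*tan(s).
Then F(pi/4) - F(0) = (-3 - 3*sqrt(2)/2) - (0) = -3 - 3*sqrt(2)/2.

-3 - 3*sqrt(2)/2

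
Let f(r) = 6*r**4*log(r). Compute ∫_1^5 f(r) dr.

-18744/25 + 3750*log(5)

Integrate by parts once (u = ln r, dv = 6*r**4 dr).
An antiderivative is F(r) = 6*r**5*(5*log(r) - 1)/25.
Then F(5) - F(1) = (-750 + 3750*log(5)) - (-6/25) = -18744/25 + 3750*log(5).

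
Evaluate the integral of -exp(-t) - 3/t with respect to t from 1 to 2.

An antiderivative is F(t) = -3*log(t) + exp(-t).
Then F(2) - F(1) = (-3*log(2) + exp(-2)) - (exp(-1)) = -3*log(2) - exp(-1) + exp(-2).

-3*log(2) - exp(-1) + exp(-2)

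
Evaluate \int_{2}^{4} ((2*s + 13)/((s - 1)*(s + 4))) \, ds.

Factor the denominator: s**2 + 3*s - 4 = (s + 4)(s - 1).
Partial fractions: (2*s + 13)/((s - 1)*(s + 4)) = -1/(s + 4) + 3/(s - 1).
An antiderivative is F(s) = 3*log(s - 1) - log(s + 4).
Then F(4) - F(2) = (log(27/8)) - (-log(6)) = log(81/4).

log(81/4)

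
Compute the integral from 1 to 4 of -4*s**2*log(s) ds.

28 - 512*log(2)/3

Integrate by parts once (u = ln s, dv = -4*s**2 ds).
An antiderivative is F(s) = -4*s**3*(3*log(s) - 1)/9.
Then F(4) - F(1) = (256/9 - 512*log(2)/3) - (4/9) = 28 - 512*log(2)/3.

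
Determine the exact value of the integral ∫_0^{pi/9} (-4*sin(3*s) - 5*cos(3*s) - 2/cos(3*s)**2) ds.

-3*sqrt(3)/2 - 2/3

An antiderivative is F(s) = -5*sin(3*s)/3 + 4*cos(3*s)/3 - 2*tan(3*s)/3.
Then F(pi/9) - F(0) = (2/3 - 3*sqrt(3)/2) - (4/3) = -3*sqrt(3)/2 - 2/3.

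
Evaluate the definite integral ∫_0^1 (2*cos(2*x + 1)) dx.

-sin(1) + sin(3)

Let u = 2*x + 1, so du = 2 dx. When x = 0, u = 1; when x = 1, u = 3.
The integral becomes ∫ cos(u) du from 1 to 3, with antiderivative sin(u).
Back in x: F(x) = sin(2*x + 1).
Then F(1) - F(0) = (sin(3)) - (sin(1)) = -sin(1) + sin(3).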